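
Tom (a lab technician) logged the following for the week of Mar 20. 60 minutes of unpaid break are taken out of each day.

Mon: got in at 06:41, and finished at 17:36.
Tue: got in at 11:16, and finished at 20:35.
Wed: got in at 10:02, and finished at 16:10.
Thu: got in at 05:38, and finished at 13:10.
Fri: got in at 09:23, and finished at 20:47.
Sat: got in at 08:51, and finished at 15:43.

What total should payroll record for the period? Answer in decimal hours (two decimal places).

Mon: 06:41–17:36 = 10 h 55 min; less 60 min break → 9 h 55 min
Tue: 11:16–20:35 = 9 h 19 min; less 60 min break → 8 h 19 min
Wed: 10:02–16:10 = 6 h 8 min; less 60 min break → 5 h 8 min
Thu: 05:38–13:10 = 7 h 32 min; less 60 min break → 6 h 32 min
Fri: 09:23–20:47 = 11 h 24 min; less 60 min break → 10 h 24 min
Sat: 08:51–15:43 = 6 h 52 min; less 60 min break → 5 h 52 min
Total: 9 h 55 min + 8 h 19 min + 5 h 8 min + 6 h 32 min + 10 h 24 min + 5 h 52 min = 46 h 10 min.

46.17 hours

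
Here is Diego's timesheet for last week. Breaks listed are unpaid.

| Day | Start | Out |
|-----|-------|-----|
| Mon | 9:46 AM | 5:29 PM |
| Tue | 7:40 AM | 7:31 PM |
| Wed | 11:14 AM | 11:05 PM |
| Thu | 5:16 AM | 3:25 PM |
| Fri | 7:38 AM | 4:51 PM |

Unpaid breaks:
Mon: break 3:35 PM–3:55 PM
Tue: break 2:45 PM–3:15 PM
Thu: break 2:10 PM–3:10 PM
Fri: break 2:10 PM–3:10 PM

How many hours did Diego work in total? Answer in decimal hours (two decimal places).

47.95 hours

Mon: 9:46 AM–5:29 PM = 7 h 43 min; less 20 min break → 7 h 23 min
Tue: 7:40 AM–7:31 PM = 11 h 51 min; less 30 min break → 11 h 21 min
Wed: 11:14 AM–11:05 PM = 11 h 51 min
Thu: 5:16 AM–3:25 PM = 10 h 9 min; less 60 min break → 9 h 9 min
Fri: 7:38 AM–4:51 PM = 9 h 13 min; less 60 min break → 8 h 13 min
Total: 7 h 23 min + 11 h 21 min + 11 h 51 min + 9 h 9 min + 8 h 13 min = 47 h 57 min.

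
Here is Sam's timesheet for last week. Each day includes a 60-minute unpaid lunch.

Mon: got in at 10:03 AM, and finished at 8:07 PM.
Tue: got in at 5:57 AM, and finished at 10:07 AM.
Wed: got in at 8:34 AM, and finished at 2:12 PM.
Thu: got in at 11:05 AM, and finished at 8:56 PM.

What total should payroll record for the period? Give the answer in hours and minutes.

25 h 43 min

Mon: 10:03 AM–8:07 PM = 10 h 4 min; less 60 min break → 9 h 4 min
Tue: 5:57 AM–10:07 AM = 4 h 10 min; less 60 min break → 3 h 10 min
Wed: 8:34 AM–2:12 PM = 5 h 38 min; less 60 min break → 4 h 38 min
Thu: 11:05 AM–8:56 PM = 9 h 51 min; less 60 min break → 8 h 51 min
Total: 9 h 4 min + 3 h 10 min + 4 h 38 min + 8 h 51 min = 25 h 43 min.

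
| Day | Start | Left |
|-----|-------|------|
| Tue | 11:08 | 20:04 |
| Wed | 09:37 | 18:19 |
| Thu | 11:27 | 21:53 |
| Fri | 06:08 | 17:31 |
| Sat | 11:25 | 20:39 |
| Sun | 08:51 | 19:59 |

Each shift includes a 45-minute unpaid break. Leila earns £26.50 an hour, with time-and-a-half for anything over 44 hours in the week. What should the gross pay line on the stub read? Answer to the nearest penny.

Tue: 11:08–20:04 = 8 h 56 min; less 45 min break → 8 h 11 min
Wed: 09:37–18:19 = 8 h 42 min; less 45 min break → 7 h 57 min
Thu: 11:27–21:53 = 10 h 26 min; less 45 min break → 9 h 41 min
Fri: 06:08–17:31 = 11 h 23 min; less 45 min break → 10 h 38 min
Sat: 11:25–20:39 = 9 h 14 min; less 45 min break → 8 h 29 min
Sun: 08:51–19:59 = 11 h 8 min; less 45 min break → 10 h 23 min
Total worked: 55 h 19 min = 3319 min.
Regular 44 h 0 min = 2640 min at £26.50/h; overtime 11 h 19 min = 679 min at £39.75/h.
Pay = (2640 × £26.50 + 679 × £39.75) ÷ 60 = £1615.84.

£1615.84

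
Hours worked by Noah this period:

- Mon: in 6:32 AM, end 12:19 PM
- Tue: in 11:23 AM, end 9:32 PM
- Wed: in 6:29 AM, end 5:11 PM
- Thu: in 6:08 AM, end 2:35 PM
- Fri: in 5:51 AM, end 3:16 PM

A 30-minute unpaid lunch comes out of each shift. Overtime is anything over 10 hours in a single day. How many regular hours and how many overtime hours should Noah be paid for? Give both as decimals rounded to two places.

Mon: 6:32 AM–12:19 PM = 5 h 47 min; less 30 min break → 5 h 17 min
Tue: 11:23 AM–9:32 PM = 10 h 9 min; less 30 min break → 9 h 39 min
Wed: 6:29 AM–5:11 PM = 10 h 42 min; less 30 min break → 10 h 12 min
Thu: 6:08 AM–2:35 PM = 8 h 27 min; less 30 min break → 7 h 57 min
Fri: 5:51 AM–3:16 PM = 9 h 25 min; less 30 min break → 8 h 55 min
Mon reg 5 h 17 min / OT 0 h 0 min; Tue reg 9 h 39 min / OT 0 h 0 min; Wed reg 10 h 0 min / OT 0 h 12 min; Thu reg 7 h 57 min / OT 0 h 0 min; Fri reg 8 h 55 min / OT 0 h 0 min.
Totals: regular 41 h 48 min, overtime 0 h 12 min.

Regular 41.80 hours, overtime 0.20 hours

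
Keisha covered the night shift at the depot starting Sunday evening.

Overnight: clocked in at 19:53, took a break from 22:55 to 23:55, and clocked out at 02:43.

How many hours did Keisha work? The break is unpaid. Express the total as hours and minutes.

5 h 50 min

Overnight: 19:53 → midnight = 4 h 7 min; midnight → 02:43 = 2 h 43 min; span 6 h 50 min; less 60 min break → 5 h 50 min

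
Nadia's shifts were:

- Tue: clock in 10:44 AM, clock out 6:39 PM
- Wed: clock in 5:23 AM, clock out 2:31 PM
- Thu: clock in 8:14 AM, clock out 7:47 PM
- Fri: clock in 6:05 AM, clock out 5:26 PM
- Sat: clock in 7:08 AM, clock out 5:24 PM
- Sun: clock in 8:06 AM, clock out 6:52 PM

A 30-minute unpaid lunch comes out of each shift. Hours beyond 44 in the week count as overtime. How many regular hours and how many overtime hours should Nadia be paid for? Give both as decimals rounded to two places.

Tue: 10:44 AM–6:39 PM = 7 h 55 min; less 30 min break → 7 h 25 min
Wed: 5:23 AM–2:31 PM = 9 h 8 min; less 30 min break → 8 h 38 min
Thu: 8:14 AM–7:47 PM = 11 h 33 min; less 30 min break → 11 h 3 min
Fri: 6:05 AM–5:26 PM = 11 h 21 min; less 30 min break → 10 h 51 min
Sat: 7:08 AM–5:24 PM = 10 h 16 min; less 30 min break → 9 h 46 min
Sun: 8:06 AM–6:52 PM = 10 h 46 min; less 30 min break → 10 h 16 min
Total worked: 57 h 59 min = 57.98 h.
Threshold 44 h → overtime 13 h 59 min, regular 44 h 0 min.

Regular 44.00 hours, overtime 13.98 hours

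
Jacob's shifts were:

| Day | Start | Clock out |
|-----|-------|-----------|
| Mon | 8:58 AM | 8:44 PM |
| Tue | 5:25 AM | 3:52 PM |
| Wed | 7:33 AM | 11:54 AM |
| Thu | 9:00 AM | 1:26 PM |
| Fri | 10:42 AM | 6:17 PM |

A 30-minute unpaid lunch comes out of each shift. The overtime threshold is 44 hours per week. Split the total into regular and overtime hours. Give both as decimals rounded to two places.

Mon: 8:58 AM–8:44 PM = 11 h 46 min; less 30 min break → 11 h 16 min
Tue: 5:25 AM–3:52 PM = 10 h 27 min; less 30 min break → 9 h 57 min
Wed: 7:33 AM–11:54 AM = 4 h 21 min; less 30 min break → 3 h 51 min
Thu: 9:00 AM–1:26 PM = 4 h 26 min; less 30 min break → 3 h 56 min
Fri: 10:42 AM–6:17 PM = 7 h 35 min; less 30 min break → 7 h 5 min
Total worked: 36 h 5 min = 36.08 h.
Threshold 44 h → overtime 0 h 0 min, regular 36 h 5 min.

Regular 36.08 hours, overtime 0.00 hours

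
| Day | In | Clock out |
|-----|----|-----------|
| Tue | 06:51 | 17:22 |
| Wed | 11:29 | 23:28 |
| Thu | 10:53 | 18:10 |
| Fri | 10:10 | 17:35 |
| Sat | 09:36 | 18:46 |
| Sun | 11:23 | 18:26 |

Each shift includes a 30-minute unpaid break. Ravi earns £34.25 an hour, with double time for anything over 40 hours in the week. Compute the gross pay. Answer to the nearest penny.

£2083.54

Tue: 06:51–17:22 = 10 h 31 min; less 30 min break → 10 h 1 min
Wed: 11:29–23:28 = 11 h 59 min; less 30 min break → 11 h 29 min
Thu: 10:53–18:10 = 7 h 17 min; less 30 min break → 6 h 47 min
Fri: 10:10–17:35 = 7 h 25 min; less 30 min break → 6 h 55 min
Sat: 09:36–18:46 = 9 h 10 min; less 30 min break → 8 h 40 min
Sun: 11:23–18:26 = 7 h 3 min; less 30 min break → 6 h 33 min
Total worked: 50 h 25 min = 3025 min.
Regular 40 h 0 min = 2400 min at £34.25/h; overtime 10 h 25 min = 625 min at £68.50/h.
Pay = (2400 × £34.25 + 625 × £68.50) ÷ 60 = £2083.54.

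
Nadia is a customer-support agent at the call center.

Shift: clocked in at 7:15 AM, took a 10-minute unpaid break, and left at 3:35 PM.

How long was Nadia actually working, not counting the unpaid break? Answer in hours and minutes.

Shift: 7:15 AM–3:35 PM = 8 h 20 min; less 10 min break → 8 h 10 min

8 h 10 min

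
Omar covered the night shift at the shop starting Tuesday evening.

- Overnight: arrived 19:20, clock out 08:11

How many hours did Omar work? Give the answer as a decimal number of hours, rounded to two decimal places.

12.85 hours

Overnight: 19:20 → midnight = 4 h 40 min; midnight → 08:11 = 8 h 11 min; span 12 h 51 min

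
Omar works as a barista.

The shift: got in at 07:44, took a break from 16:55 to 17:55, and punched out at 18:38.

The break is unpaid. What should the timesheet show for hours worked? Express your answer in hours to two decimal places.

9.90 hours

The shift: 07:44–18:38 = 10 h 54 min; less 60 min break → 9 h 54 min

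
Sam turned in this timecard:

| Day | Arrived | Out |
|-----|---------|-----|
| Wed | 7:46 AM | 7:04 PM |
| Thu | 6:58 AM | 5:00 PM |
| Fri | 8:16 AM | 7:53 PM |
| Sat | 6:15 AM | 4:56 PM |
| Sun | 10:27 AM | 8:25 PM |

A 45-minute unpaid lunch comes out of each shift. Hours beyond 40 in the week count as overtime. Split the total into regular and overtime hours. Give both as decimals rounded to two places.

Wed: 7:46 AM–7:04 PM = 11 h 18 min; less 45 min break → 10 h 33 min
Thu: 6:58 AM–5:00 PM = 10 h 2 min; less 45 min break → 9 h 17 min
Fri: 8:16 AM–7:53 PM = 11 h 37 min; less 45 min break → 10 h 52 min
Sat: 6:15 AM–4:56 PM = 10 h 41 min; less 45 min break → 9 h 56 min
Sun: 10:27 AM–8:25 PM = 9 h 58 min; less 45 min break → 9 h 13 min
Total worked: 49 h 51 min = 49.85 h.
Threshold 40 h → overtime 9 h 51 min, regular 40 h 0 min.

Regular 40.00 hours, overtime 9.85 hours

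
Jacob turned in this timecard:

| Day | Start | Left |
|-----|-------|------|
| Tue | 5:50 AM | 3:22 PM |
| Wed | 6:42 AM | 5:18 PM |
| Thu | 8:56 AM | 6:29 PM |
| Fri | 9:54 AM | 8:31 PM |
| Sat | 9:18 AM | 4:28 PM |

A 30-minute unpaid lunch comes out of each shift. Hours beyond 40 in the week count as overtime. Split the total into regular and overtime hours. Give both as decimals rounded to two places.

Regular 40.00 hours, overtime 4.97 hours

Tue: 5:50 AM–3:22 PM = 9 h 32 min; less 30 min break → 9 h 2 min
Wed: 6:42 AM–5:18 PM = 10 h 36 min; less 30 min break → 10 h 6 min
Thu: 8:56 AM–6:29 PM = 9 h 33 min; less 30 min break → 9 h 3 min
Fri: 9:54 AM–8:31 PM = 10 h 37 min; less 30 min break → 10 h 7 min
Sat: 9:18 AM–4:28 PM = 7 h 10 min; less 30 min break → 6 h 40 min
Total worked: 44 h 58 min = 44.97 h.
Threshold 40 h → overtime 4 h 58 min, regular 40 h 0 min.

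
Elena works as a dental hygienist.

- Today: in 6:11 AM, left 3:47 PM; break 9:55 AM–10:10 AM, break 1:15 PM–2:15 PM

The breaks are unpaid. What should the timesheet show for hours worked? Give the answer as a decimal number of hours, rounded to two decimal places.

8.35 hours

Today: 6:11 AM–3:47 PM = 9 h 36 min; less 75 min break → 8 h 21 min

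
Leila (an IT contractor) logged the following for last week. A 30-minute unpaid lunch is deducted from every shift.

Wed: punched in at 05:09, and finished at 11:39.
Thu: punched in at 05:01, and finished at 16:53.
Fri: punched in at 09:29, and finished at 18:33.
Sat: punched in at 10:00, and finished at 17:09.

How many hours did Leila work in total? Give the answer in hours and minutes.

Wed: 05:09–11:39 = 6 h 30 min; less 30 min break → 6 h 0 min
Thu: 05:01–16:53 = 11 h 52 min; less 30 min break → 11 h 22 min
Fri: 09:29–18:33 = 9 h 4 min; less 30 min break → 8 h 34 min
Sat: 10:00–17:09 = 7 h 9 min; less 30 min break → 6 h 39 min
Total: 6 h 0 min + 11 h 22 min + 8 h 34 min + 6 h 39 min = 32 h 35 min.

32 h 35 min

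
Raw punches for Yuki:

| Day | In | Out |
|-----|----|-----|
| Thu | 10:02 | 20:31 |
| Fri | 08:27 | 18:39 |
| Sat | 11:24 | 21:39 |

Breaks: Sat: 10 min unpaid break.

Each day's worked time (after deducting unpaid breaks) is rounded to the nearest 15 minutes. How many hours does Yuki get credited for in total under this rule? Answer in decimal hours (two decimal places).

Thu: 10:02–20:31 = 10 h 29 min → rounds to 10 h 30 min
Fri: 08:27–18:39 = 10 h 12 min → rounds to 10 h 15 min
Sat: 11:24–21:39 = 10 h 15 min − 10 min = 10 h 5 min → rounds to 10 h 0 min
Total credited: 30 h 45 min.

30.75 hours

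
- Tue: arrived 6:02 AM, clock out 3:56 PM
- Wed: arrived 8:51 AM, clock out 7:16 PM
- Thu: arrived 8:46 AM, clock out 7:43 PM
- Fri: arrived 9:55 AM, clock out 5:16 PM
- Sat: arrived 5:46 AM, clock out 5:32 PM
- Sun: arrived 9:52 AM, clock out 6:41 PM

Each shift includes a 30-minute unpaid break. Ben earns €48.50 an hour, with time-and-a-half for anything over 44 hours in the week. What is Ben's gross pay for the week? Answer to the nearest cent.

Tue: 6:02 AM–3:56 PM = 9 h 54 min; less 30 min break → 9 h 24 min
Wed: 8:51 AM–7:16 PM = 10 h 25 min; less 30 min break → 9 h 55 min
Thu: 8:46 AM–7:43 PM = 10 h 57 min; less 30 min break → 10 h 27 min
Fri: 9:55 AM–5:16 PM = 7 h 21 min; less 30 min break → 6 h 51 min
Sat: 5:46 AM–5:32 PM = 11 h 46 min; less 30 min break → 11 h 16 min
Sun: 9:52 AM–6:41 PM = 8 h 49 min; less 30 min break → 8 h 19 min
Total worked: 56 h 12 min = 3372 min.
Regular 44 h 0 min = 2640 min at €48.50/h; overtime 12 h 12 min = 732 min at €72.75/h.
Pay = (2640 × €48.50 + 732 × €72.75) ÷ 60 = €3021.55.

€3021.55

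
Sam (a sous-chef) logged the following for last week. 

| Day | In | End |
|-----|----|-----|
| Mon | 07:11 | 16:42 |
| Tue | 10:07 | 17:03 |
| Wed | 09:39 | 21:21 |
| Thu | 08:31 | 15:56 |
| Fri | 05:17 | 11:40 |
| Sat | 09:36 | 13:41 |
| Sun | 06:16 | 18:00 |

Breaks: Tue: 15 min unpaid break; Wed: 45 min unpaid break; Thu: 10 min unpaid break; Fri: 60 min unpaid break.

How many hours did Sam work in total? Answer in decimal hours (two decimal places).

55.60 hours

Mon: 07:11–16:42 = 9 h 31 min
Tue: 10:07–17:03 = 6 h 56 min; less 15 min break → 6 h 41 min
Wed: 09:39–21:21 = 11 h 42 min; less 45 min break → 10 h 57 min
Thu: 08:31–15:56 = 7 h 25 min; less 10 min break → 7 h 15 min
Fri: 05:17–11:40 = 6 h 23 min; less 60 min break → 5 h 23 min
Sat: 09:36–13:41 = 4 h 5 min
Sun: 06:16–18:00 = 11 h 44 min
Total: 9 h 31 min + 6 h 41 min + 10 h 57 min + 7 h 15 min + 5 h 23 min + 4 h 5 min + 11 h 44 min = 55 h 36 min.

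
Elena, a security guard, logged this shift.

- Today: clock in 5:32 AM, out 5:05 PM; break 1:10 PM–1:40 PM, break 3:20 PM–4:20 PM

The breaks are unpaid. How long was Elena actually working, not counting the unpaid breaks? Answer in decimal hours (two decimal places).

Today: 5:32 AM–5:05 PM = 11 h 33 min; less 90 min break → 10 h 3 min

10.05 hours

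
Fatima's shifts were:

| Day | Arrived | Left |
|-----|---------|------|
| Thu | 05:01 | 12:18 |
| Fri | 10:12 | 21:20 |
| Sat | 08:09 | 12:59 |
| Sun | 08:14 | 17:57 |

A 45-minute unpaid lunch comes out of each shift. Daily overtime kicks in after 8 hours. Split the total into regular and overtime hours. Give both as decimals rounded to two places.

Regular 26.62 hours, overtime 3.35 hours

Thu: 05:01–12:18 = 7 h 17 min; less 45 min break → 6 h 32 min
Fri: 10:12–21:20 = 11 h 8 min; less 45 min break → 10 h 23 min
Sat: 08:09–12:59 = 4 h 50 min; less 45 min break → 4 h 5 min
Sun: 08:14–17:57 = 9 h 43 min; less 45 min break → 8 h 58 min
Thu reg 6 h 32 min / OT 0 h 0 min; Fri reg 8 h 0 min / OT 2 h 23 min; Sat reg 4 h 5 min / OT 0 h 0 min; Sun reg 8 h 0 min / OT 0 h 58 min.
Totals: regular 26 h 37 min, overtime 3 h 21 min.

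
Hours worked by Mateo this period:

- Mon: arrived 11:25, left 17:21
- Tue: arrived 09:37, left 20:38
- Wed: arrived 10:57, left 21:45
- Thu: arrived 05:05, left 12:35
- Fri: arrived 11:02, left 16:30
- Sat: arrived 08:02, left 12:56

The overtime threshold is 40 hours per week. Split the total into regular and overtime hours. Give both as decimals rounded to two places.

Regular 40.00 hours, overtime 5.62 hours

Mon: 11:25–17:21 = 5 h 56 min
Tue: 09:37–20:38 = 11 h 1 min
Wed: 10:57–21:45 = 10 h 48 min
Thu: 05:05–12:35 = 7 h 30 min
Fri: 11:02–16:30 = 5 h 28 min
Sat: 08:02–12:56 = 4 h 54 min
Total worked: 45 h 37 min = 45.62 h.
Threshold 40 h → overtime 5 h 37 min, regular 40 h 0 min.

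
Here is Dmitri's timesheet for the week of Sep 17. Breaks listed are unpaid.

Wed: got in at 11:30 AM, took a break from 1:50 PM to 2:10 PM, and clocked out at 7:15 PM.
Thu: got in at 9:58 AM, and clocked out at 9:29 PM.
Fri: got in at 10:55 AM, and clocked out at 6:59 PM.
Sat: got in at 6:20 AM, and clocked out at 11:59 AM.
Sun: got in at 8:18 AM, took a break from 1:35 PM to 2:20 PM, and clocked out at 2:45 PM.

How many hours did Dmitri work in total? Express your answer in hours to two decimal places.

Wed: 11:30 AM–7:15 PM = 7 h 45 min; less 20 min break → 7 h 25 min
Thu: 9:58 AM–9:29 PM = 11 h 31 min
Fri: 10:55 AM–6:59 PM = 8 h 4 min
Sat: 6:20 AM–11:59 AM = 5 h 39 min
Sun: 8:18 AM–2:45 PM = 6 h 27 min; less 45 min break → 5 h 42 min
Total: 7 h 25 min + 11 h 31 min + 8 h 4 min + 5 h 39 min + 5 h 42 min = 38 h 21 min.

38.35 hours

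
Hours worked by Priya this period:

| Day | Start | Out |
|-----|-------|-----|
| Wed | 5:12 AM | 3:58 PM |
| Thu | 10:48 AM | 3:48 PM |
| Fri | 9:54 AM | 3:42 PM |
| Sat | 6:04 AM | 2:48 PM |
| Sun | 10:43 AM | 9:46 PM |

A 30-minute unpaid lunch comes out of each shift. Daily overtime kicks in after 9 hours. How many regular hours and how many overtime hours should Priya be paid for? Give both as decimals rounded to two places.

Wed: 5:12 AM–3:58 PM = 10 h 46 min; less 30 min break → 10 h 16 min
Thu: 10:48 AM–3:48 PM = 5 h 0 min; less 30 min break → 4 h 30 min
Fri: 9:54 AM–3:42 PM = 5 h 48 min; less 30 min break → 5 h 18 min
Sat: 6:04 AM–2:48 PM = 8 h 44 min; less 30 min break → 8 h 14 min
Sun: 10:43 AM–9:46 PM = 11 h 3 min; less 30 min break → 10 h 33 min
Wed reg 9 h 0 min / OT 1 h 16 min; Thu reg 4 h 30 min / OT 0 h 0 min; Fri reg 5 h 18 min / OT 0 h 0 min; Sat reg 8 h 14 min / OT 0 h 0 min; Sun reg 9 h 0 min / OT 1 h 33 min.
Totals: regular 36 h 2 min, overtime 2 h 49 min.

Regular 36.03 hours, overtime 2.82 hours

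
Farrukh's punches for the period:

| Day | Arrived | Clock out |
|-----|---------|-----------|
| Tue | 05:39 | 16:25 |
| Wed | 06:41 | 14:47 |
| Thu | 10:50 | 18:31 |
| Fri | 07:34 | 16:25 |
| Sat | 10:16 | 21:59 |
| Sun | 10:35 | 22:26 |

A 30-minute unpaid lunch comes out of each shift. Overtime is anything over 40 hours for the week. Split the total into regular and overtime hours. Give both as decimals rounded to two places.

Regular 40.00 hours, overtime 15.97 hours

Tue: 05:39–16:25 = 10 h 46 min; less 30 min break → 10 h 16 min
Wed: 06:41–14:47 = 8 h 6 min; less 30 min break → 7 h 36 min
Thu: 10:50–18:31 = 7 h 41 min; less 30 min break → 7 h 11 min
Fri: 07:34–16:25 = 8 h 51 min; less 30 min break → 8 h 21 min
Sat: 10:16–21:59 = 11 h 43 min; less 30 min break → 11 h 13 min
Sun: 10:35–22:26 = 11 h 51 min; less 30 min break → 11 h 21 min
Total worked: 55 h 58 min = 55.97 h.
Threshold 40 h → overtime 15 h 58 min, regular 40 h 0 min.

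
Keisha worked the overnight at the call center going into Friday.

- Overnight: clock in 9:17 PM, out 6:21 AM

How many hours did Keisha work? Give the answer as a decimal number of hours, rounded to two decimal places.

Overnight: 9:17 PM → midnight = 2 h 43 min; midnight → 6:21 AM = 6 h 21 min; span 9 h 4 min

9.07 hours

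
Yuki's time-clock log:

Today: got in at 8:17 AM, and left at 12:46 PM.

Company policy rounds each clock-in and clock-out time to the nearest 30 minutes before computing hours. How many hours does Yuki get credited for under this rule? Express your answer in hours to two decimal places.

4.50 hours

Today: in 8:17 AM→8:30 AM, out 12:46 PM→1:00 PM; 4 h 30 min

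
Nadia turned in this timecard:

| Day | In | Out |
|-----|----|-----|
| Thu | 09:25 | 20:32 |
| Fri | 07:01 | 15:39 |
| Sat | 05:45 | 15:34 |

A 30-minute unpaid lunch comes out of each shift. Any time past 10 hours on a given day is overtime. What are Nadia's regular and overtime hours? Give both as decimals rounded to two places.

Regular 27.45 hours, overtime 0.62 hours

Thu: 09:25–20:32 = 11 h 7 min; less 30 min break → 10 h 37 min
Fri: 07:01–15:39 = 8 h 38 min; less 30 min break → 8 h 8 min
Sat: 05:45–15:34 = 9 h 49 min; less 30 min break → 9 h 19 min
Thu reg 10 h 0 min / OT 0 h 37 min; Fri reg 8 h 8 min / OT 0 h 0 min; Sat reg 9 h 19 min / OT 0 h 0 min.
Totals: regular 27 h 27 min, overtime 0 h 37 min.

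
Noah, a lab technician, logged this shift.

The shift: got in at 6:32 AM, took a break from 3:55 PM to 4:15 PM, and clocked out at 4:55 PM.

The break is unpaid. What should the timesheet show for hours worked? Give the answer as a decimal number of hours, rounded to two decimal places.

The shift: 6:32 AM–4:55 PM = 10 h 23 min; less 20 min break → 10 h 3 min

10.05 hours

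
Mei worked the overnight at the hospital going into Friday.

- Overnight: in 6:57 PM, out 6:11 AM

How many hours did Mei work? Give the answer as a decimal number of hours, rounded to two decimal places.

Overnight: 6:57 PM → midnight = 5 h 3 min; midnight → 6:11 AM = 6 h 11 min; span 11 h 14 min

11.23 hours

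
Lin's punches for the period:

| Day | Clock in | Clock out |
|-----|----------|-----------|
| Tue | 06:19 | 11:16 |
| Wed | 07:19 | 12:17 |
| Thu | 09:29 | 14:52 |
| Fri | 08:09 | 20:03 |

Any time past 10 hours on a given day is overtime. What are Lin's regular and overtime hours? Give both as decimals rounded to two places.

Regular 25.30 hours, overtime 1.90 hours

Tue: 06:19–11:16 = 4 h 57 min
Wed: 07:19–12:17 = 4 h 58 min
Thu: 09:29–14:52 = 5 h 23 min
Fri: 08:09–20:03 = 11 h 54 min
Tue reg 4 h 57 min / OT 0 h 0 min; Wed reg 4 h 58 min / OT 0 h 0 min; Thu reg 5 h 23 min / OT 0 h 0 min; Fri reg 10 h 0 min / OT 1 h 54 min.
Totals: regular 25 h 18 min, overtime 1 h 54 min.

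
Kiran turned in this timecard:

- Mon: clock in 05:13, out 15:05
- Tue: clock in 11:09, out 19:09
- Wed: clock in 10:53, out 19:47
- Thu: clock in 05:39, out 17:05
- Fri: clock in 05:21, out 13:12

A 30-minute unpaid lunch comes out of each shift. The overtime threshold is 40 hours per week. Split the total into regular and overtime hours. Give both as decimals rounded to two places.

Regular 40.00 hours, overtime 3.55 hours

Mon: 05:13–15:05 = 9 h 52 min; less 30 min break → 9 h 22 min
Tue: 11:09–19:09 = 8 h 0 min; less 30 min break → 7 h 30 min
Wed: 10:53–19:47 = 8 h 54 min; less 30 min break → 8 h 24 min
Thu: 05:39–17:05 = 11 h 26 min; less 30 min break → 10 h 56 min
Fri: 05:21–13:12 = 7 h 51 min; less 30 min break → 7 h 21 min
Total worked: 43 h 33 min = 43.55 h.
Threshold 40 h → overtime 3 h 33 min, regular 40 h 0 min.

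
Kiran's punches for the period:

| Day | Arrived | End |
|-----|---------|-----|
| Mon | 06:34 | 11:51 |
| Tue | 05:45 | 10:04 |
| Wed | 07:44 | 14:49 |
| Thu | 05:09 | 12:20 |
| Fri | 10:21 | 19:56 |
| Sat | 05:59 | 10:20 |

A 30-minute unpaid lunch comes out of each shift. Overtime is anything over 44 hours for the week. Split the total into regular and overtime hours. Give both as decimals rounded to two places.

Mon: 06:34–11:51 = 5 h 17 min; less 30 min break → 4 h 47 min
Tue: 05:45–10:04 = 4 h 19 min; less 30 min break → 3 h 49 min
Wed: 07:44–14:49 = 7 h 5 min; less 30 min break → 6 h 35 min
Thu: 05:09–12:20 = 7 h 11 min; less 30 min break → 6 h 41 min
Fri: 10:21–19:56 = 9 h 35 min; less 30 min break → 9 h 5 min
Sat: 05:59–10:20 = 4 h 21 min; less 30 min break → 3 h 51 min
Total worked: 34 h 48 min = 34.80 h.
Threshold 44 h → overtime 0 h 0 min, regular 34 h 48 min.

Regular 34.80 hours, overtime 0.00 hours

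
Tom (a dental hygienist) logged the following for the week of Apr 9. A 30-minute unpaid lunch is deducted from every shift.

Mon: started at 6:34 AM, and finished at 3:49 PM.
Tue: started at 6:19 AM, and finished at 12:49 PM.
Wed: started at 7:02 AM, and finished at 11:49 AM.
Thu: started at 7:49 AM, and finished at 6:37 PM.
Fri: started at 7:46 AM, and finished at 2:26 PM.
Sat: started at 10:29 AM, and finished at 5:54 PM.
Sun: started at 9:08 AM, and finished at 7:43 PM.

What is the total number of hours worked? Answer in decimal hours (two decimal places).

Mon: 6:34 AM–3:49 PM = 9 h 15 min; less 30 min break → 8 h 45 min
Tue: 6:19 AM–12:49 PM = 6 h 30 min; less 30 min break → 6 h 0 min
Wed: 7:02 AM–11:49 AM = 4 h 47 min; less 30 min break → 4 h 17 min
Thu: 7:49 AM–6:37 PM = 10 h 48 min; less 30 min break → 10 h 18 min
Fri: 7:46 AM–2:26 PM = 6 h 40 min; less 30 min break → 6 h 10 min
Sat: 10:29 AM–5:54 PM = 7 h 25 min; less 30 min break → 6 h 55 min
Sun: 9:08 AM–7:43 PM = 10 h 35 min; less 30 min break → 10 h 5 min
Total: 8 h 45 min + 6 h 0 min + 4 h 17 min + 10 h 18 min + 6 h 10 min + 6 h 55 min + 10 h 5 min = 52 h 30 min.

52.50 hours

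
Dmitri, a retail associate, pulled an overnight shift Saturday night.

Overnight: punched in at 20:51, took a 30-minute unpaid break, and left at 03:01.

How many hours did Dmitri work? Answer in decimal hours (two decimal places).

5.67 hours

Overnight: 20:51 → midnight = 3 h 9 min; midnight → 03:01 = 3 h 1 min; span 6 h 10 min; less 30 min break → 5 h 40 min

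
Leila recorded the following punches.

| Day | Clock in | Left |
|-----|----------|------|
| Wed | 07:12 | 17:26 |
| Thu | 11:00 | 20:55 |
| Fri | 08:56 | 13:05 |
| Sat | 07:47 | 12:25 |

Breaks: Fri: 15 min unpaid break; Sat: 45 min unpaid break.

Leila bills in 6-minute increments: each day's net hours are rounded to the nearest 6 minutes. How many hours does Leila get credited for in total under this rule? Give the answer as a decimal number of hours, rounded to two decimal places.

Wed: 07:12–17:26 = 10 h 14 min → rounds to 10 h 12 min
Thu: 11:00–20:55 = 9 h 55 min → rounds to 9 h 54 min
Fri: 08:56–13:05 = 4 h 9 min − 15 min = 3 h 54 min → rounds to 3 h 54 min
Sat: 07:47–12:25 = 4 h 38 min − 45 min = 3 h 53 min → rounds to 3 h 54 min
Total credited: 27 h 54 min.

27.90 hours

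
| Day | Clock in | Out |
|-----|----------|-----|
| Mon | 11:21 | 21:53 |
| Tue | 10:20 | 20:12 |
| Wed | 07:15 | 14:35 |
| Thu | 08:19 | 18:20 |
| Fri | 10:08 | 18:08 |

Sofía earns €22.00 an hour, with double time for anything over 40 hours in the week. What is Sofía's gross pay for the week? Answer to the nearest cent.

€1133.00

Mon: 11:21–21:53 = 10 h 32 min
Tue: 10:20–20:12 = 9 h 52 min
Wed: 07:15–14:35 = 7 h 20 min
Thu: 08:19–18:20 = 10 h 1 min
Fri: 10:08–18:08 = 8 h 0 min
Total worked: 45 h 45 min = 2745 min.
Regular 40 h 0 min = 2400 min at €22.00/h; overtime 5 h 45 min = 345 min at €44.00/h.
Pay = (2400 × €22.00 + 345 × €44.00) ÷ 60 = €1133.00.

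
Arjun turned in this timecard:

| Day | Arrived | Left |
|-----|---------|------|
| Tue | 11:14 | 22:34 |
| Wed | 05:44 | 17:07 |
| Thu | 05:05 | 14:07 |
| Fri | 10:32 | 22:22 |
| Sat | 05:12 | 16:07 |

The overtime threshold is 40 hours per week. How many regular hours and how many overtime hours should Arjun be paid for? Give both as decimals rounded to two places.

Tue: 11:14–22:34 = 11 h 20 min
Wed: 05:44–17:07 = 11 h 23 min
Thu: 05:05–14:07 = 9 h 2 min
Fri: 10:32–22:22 = 11 h 50 min
Sat: 05:12–16:07 = 10 h 55 min
Total worked: 54 h 30 min = 54.50 h.
Threshold 40 h → overtime 14 h 30 min, regular 40 h 0 min.

Regular 40.00 hours, overtime 14.50 hours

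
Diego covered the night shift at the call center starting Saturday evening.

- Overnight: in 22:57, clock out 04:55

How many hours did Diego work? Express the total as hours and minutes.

5 h 58 min

Overnight: 22:57 → midnight = 1 h 3 min; midnight → 04:55 = 4 h 55 min; span 5 h 58 min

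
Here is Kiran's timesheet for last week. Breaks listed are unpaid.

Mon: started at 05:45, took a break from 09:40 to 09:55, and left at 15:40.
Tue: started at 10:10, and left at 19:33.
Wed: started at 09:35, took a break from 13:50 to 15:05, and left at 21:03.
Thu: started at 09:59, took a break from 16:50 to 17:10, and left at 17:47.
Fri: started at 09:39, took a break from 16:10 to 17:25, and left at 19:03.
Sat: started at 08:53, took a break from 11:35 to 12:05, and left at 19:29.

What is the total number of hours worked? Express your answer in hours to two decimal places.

54.98 hours

Mon: 05:45–15:40 = 9 h 55 min; less 15 min break → 9 h 40 min
Tue: 10:10–19:33 = 9 h 23 min
Wed: 09:35–21:03 = 11 h 28 min; less 75 min break → 10 h 13 min
Thu: 09:59–17:47 = 7 h 48 min; less 20 min break → 7 h 28 min
Fri: 09:39–19:03 = 9 h 24 min; less 75 min break → 8 h 9 min
Sat: 08:53–19:29 = 10 h 36 min; less 30 min break → 10 h 6 min
Total: 9 h 40 min + 9 h 23 min + 10 h 13 min + 7 h 28 min + 8 h 9 min + 10 h 6 min = 54 h 59 min.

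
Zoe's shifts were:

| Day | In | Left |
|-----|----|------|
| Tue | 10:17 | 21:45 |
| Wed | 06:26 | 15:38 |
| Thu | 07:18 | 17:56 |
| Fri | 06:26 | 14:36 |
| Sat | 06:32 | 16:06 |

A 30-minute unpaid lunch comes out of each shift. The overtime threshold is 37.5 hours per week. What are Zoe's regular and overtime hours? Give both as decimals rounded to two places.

Regular 37.50 hours, overtime 9.03 hours

Tue: 10:17–21:45 = 11 h 28 min; less 30 min break → 10 h 58 min
Wed: 06:26–15:38 = 9 h 12 min; less 30 min break → 8 h 42 min
Thu: 07:18–17:56 = 10 h 38 min; less 30 min break → 10 h 8 min
Fri: 06:26–14:36 = 8 h 10 min; less 30 min break → 7 h 40 min
Sat: 06:32–16:06 = 9 h 34 min; less 30 min break → 9 h 4 min
Total worked: 46 h 32 min = 46.53 h.
Threshold 37.5 h → overtime 9 h 2 min, regular 37 h 30 min.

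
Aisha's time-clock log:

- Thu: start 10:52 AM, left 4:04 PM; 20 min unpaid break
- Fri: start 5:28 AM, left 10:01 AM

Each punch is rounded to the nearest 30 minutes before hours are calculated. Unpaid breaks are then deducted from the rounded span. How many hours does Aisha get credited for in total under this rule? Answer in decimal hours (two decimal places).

9.17 hours

Thu: in 10:52 AM→11:00 AM, out 4:04 PM→4:00 PM; 5 h 0 min − 20 min = 4 h 40 min
Fri: in 5:28 AM→5:30 AM, out 10:01 AM→10:00 AM; 4 h 30 min
Total credited: 9 h 10 min.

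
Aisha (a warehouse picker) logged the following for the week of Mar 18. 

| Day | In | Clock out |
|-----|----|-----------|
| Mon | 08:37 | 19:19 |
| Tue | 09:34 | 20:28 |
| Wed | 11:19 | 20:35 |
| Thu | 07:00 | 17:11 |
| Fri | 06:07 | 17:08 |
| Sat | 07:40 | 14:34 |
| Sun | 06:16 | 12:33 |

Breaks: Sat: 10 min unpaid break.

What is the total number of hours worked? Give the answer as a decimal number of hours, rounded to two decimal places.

65.08 hours

Mon: 08:37–19:19 = 10 h 42 min
Tue: 09:34–20:28 = 10 h 54 min
Wed: 11:19–20:35 = 9 h 16 min
Thu: 07:00–17:11 = 10 h 11 min
Fri: 06:07–17:08 = 11 h 1 min
Sat: 07:40–14:34 = 6 h 54 min; less 10 min break → 6 h 44 min
Sun: 06:16–12:33 = 6 h 17 min
Total: 10 h 42 min + 10 h 54 min + 9 h 16 min + 10 h 11 min + 11 h 1 min + 6 h 44 min + 6 h 17 min = 65 h 5 min.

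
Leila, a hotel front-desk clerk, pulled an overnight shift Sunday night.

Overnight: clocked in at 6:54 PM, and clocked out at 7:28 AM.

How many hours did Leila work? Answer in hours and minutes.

12 h 34 min

Overnight: 6:54 PM → midnight = 5 h 6 min; midnight → 7:28 AM = 7 h 28 min; span 12 h 34 min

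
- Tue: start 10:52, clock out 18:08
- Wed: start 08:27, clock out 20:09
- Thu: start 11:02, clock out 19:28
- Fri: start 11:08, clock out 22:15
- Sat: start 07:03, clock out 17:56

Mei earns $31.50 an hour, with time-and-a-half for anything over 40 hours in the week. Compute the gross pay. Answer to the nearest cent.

Tue: 10:52–18:08 = 7 h 16 min
Wed: 08:27–20:09 = 11 h 42 min
Thu: 11:02–19:28 = 8 h 26 min
Fri: 11:08–22:15 = 11 h 7 min
Sat: 07:03–17:56 = 10 h 53 min
Total worked: 49 h 24 min = 2964 min.
Regular 40 h 0 min = 2400 min at $31.50/h; overtime 9 h 24 min = 564 min at $47.25/h.
Pay = (2400 × $31.50 + 564 × $47.25) ÷ 60 = $1704.15.

$1704.15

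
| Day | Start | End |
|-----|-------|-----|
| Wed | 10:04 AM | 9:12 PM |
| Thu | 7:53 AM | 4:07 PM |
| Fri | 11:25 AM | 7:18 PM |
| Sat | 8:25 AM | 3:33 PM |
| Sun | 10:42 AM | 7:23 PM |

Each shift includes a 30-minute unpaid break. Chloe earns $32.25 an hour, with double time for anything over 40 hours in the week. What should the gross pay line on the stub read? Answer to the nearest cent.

$1326.55

Wed: 10:04 AM–9:12 PM = 11 h 8 min; less 30 min break → 10 h 38 min
Thu: 7:53 AM–4:07 PM = 8 h 14 min; less 30 min break → 7 h 44 min
Fri: 11:25 AM–7:18 PM = 7 h 53 min; less 30 min break → 7 h 23 min
Sat: 8:25 AM–3:33 PM = 7 h 8 min; less 30 min break → 6 h 38 min
Sun: 10:42 AM–7:23 PM = 8 h 41 min; less 30 min break → 8 h 11 min
Total worked: 40 h 34 min = 2434 min.
Regular 40 h 0 min = 2400 min at $32.25/h; overtime 0 h 34 min = 34 min at $64.50/h.
Pay = (2400 × $32.25 + 34 × $64.50) ÷ 60 = $1326.55.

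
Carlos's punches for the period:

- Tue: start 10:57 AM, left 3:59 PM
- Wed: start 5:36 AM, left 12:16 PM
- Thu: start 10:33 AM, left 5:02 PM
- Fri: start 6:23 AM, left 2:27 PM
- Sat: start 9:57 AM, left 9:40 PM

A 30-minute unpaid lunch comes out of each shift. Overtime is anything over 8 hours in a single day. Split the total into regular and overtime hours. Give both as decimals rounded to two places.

Regular 32.25 hours, overtime 3.22 hours

Tue: 10:57 AM–3:59 PM = 5 h 2 min; less 30 min break → 4 h 32 min
Wed: 5:36 AM–12:16 PM = 6 h 40 min; less 30 min break → 6 h 10 min
Thu: 10:33 AM–5:02 PM = 6 h 29 min; less 30 min break → 5 h 59 min
Fri: 6:23 AM–2:27 PM = 8 h 4 min; less 30 min break → 7 h 34 min
Sat: 9:57 AM–9:40 PM = 11 h 43 min; less 30 min break → 11 h 13 min
Tue reg 4 h 32 min / OT 0 h 0 min; Wed reg 6 h 10 min / OT 0 h 0 min; Thu reg 5 h 59 min / OT 0 h 0 min; Fri reg 7 h 34 min / OT 0 h 0 min; Sat reg 8 h 0 min / OT 3 h 13 min.
Totals: regular 32 h 15 min, overtime 3 h 13 min.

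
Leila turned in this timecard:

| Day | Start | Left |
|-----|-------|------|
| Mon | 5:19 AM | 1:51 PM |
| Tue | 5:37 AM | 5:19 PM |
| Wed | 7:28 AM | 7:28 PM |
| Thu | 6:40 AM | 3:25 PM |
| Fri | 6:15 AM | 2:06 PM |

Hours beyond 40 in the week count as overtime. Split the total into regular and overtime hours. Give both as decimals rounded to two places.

Mon: 5:19 AM–1:51 PM = 8 h 32 min
Tue: 5:37 AM–5:19 PM = 11 h 42 min
Wed: 7:28 AM–7:28 PM = 12 h 0 min
Thu: 6:40 AM–3:25 PM = 8 h 45 min
Fri: 6:15 AM–2:06 PM = 7 h 51 min
Total worked: 48 h 50 min = 48.83 h.
Threshold 40 h → overtime 8 h 50 min, regular 40 h 0 min.

Regular 40.00 hours, overtime 8.83 hours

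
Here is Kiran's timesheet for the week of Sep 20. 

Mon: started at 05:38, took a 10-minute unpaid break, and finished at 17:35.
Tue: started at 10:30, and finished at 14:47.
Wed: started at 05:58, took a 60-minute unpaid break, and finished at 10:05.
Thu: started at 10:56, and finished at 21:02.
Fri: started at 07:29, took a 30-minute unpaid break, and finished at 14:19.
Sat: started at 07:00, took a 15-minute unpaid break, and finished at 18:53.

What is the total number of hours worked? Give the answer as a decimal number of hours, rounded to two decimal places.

Mon: 05:38–17:35 = 11 h 57 min; less 10 min break → 11 h 47 min
Tue: 10:30–14:47 = 4 h 17 min
Wed: 05:58–10:05 = 4 h 7 min; less 60 min break → 3 h 7 min
Thu: 10:56–21:02 = 10 h 6 min
Fri: 07:29–14:19 = 6 h 50 min; less 30 min break → 6 h 20 min
Sat: 07:00–18:53 = 11 h 53 min; less 15 min break → 11 h 38 min
Total: 11 h 47 min + 4 h 17 min + 3 h 7 min + 10 h 6 min + 6 h 20 min + 11 h 38 min = 47 h 15 min.

47.25 hours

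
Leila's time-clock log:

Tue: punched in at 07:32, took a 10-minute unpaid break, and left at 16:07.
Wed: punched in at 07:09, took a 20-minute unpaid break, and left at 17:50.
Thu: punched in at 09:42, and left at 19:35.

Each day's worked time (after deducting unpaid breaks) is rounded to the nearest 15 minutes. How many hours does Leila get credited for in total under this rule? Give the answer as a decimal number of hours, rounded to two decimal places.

Tue: 07:32–16:07 = 8 h 35 min − 10 min = 8 h 25 min → rounds to 8 h 30 min
Wed: 07:09–17:50 = 10 h 41 min − 20 min = 10 h 21 min → rounds to 10 h 15 min
Thu: 09:42–19:35 = 9 h 53 min → rounds to 10 h 0 min
Total credited: 28 h 45 min.

28.75 hours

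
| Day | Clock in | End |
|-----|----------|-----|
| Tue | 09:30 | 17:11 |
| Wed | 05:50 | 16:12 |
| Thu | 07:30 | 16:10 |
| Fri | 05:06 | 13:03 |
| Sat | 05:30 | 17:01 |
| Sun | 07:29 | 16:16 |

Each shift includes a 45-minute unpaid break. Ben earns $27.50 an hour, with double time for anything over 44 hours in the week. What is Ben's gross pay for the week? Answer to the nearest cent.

$1565.67

Tue: 09:30–17:11 = 7 h 41 min; less 45 min break → 6 h 56 min
Wed: 05:50–16:12 = 10 h 22 min; less 45 min break → 9 h 37 min
Thu: 07:30–16:10 = 8 h 40 min; less 45 min break → 7 h 55 min
Fri: 05:06–13:03 = 7 h 57 min; less 45 min break → 7 h 12 min
Sat: 05:30–17:01 = 11 h 31 min; less 45 min break → 10 h 46 min
Sun: 07:29–16:16 = 8 h 47 min; less 45 min break → 8 h 2 min
Total worked: 50 h 28 min = 3028 min.
Regular 44 h 0 min = 2640 min at $27.50/h; overtime 6 h 28 min = 388 min at $55.00/h.
Pay = (2640 × $27.50 + 388 × $55.00) ÷ 60 = $1565.67.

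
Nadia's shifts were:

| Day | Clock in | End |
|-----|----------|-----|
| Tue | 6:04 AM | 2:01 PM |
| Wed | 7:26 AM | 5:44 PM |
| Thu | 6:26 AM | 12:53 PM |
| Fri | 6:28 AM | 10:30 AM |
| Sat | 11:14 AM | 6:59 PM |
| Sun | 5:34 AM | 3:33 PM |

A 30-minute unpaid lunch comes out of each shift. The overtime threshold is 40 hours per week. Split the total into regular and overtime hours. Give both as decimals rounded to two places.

Tue: 6:04 AM–2:01 PM = 7 h 57 min; less 30 min break → 7 h 27 min
Wed: 7:26 AM–5:44 PM = 10 h 18 min; less 30 min break → 9 h 48 min
Thu: 6:26 AM–12:53 PM = 6 h 27 min; less 30 min break → 5 h 57 min
Fri: 6:28 AM–10:30 AM = 4 h 2 min; less 30 min break → 3 h 32 min
Sat: 11:14 AM–6:59 PM = 7 h 45 min; less 30 min break → 7 h 15 min
Sun: 5:34 AM–3:33 PM = 9 h 59 min; less 30 min break → 9 h 29 min
Total worked: 43 h 28 min = 43.47 h.
Threshold 40 h → overtime 3 h 28 min, regular 40 h 0 min.

Regular 40.00 hours, overtime 3.47 hours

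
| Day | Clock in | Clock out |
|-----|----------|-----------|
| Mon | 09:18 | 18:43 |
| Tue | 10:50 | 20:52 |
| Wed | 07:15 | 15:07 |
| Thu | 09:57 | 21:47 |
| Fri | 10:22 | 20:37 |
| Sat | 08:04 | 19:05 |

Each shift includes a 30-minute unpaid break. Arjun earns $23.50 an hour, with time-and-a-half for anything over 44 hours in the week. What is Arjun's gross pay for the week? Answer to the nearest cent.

$1506.94

Mon: 09:18–18:43 = 9 h 25 min; less 30 min break → 8 h 55 min
Tue: 10:50–20:52 = 10 h 2 min; less 30 min break → 9 h 32 min
Wed: 07:15–15:07 = 7 h 52 min; less 30 min break → 7 h 22 min
Thu: 09:57–21:47 = 11 h 50 min; less 30 min break → 11 h 20 min
Fri: 10:22–20:37 = 10 h 15 min; less 30 min break → 9 h 45 min
Sat: 08:04–19:05 = 11 h 1 min; less 30 min break → 10 h 31 min
Total worked: 57 h 25 min = 3445 min.
Regular 44 h 0 min = 2640 min at $23.50/h; overtime 13 h 25 min = 805 min at $35.25/h.
Pay = (2640 × $23.50 + 805 × $35.25) ÷ 60 = $1506.94.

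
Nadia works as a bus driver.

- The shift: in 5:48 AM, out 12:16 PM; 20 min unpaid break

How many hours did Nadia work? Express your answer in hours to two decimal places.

6.13 hours

The shift: 5:48 AM–12:16 PM = 6 h 28 min; less 20 min break → 6 h 8 min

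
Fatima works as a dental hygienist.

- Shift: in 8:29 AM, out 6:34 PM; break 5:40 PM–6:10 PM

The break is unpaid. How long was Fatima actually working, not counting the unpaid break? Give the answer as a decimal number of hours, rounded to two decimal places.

9.58 hours

Shift: 8:29 AM–6:34 PM = 10 h 5 min; less 30 min break → 9 h 35 min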